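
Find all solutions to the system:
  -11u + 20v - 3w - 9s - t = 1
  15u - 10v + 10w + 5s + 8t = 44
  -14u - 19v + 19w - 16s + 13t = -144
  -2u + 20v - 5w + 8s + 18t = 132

Row-reduce:
R1 ← R1 / (-11).
R2 ← R2 − 15·R1.
R3 ← R3 + 14·R1.
R4 ← R4 + 2·R1.
R2 ← R2 / (190/11).
R1 ← R1 + 20/11·R2.
R3 ← R3 + 489/11·R2.
R4 ← R4 − 180/11·R2.
R3 ← R3 / (1445/38).
R1 ← R1 − 17/19·R3.
R2 ← R2 − 13/38·R3.
R4 ← R4 + 191/19·R3.
R4 ← R4 / (882/85).
R1 ← R1 − 3/5·R4.
R2 ← R2 + 18/85·R4.
R3 ← R3 + 52/85·R4.
Rank is 4 with 5 unknowns, leaving t free.

infinitely many solutions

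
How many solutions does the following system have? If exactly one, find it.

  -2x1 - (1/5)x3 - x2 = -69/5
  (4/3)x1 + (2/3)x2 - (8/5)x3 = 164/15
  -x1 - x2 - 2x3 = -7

Row-reduce the augmented matrix:
R1 ← R1 / (-2).
R2 ← R2 − 4/3·R1.
R3 ← R3 + 1·R1.
Swap R2 and R3.
R2 ← R2 / (-1/2).
R1 ← R1 − 1/2·R2.
R3 ← R3 / (-26/15).
R1 ← R1 + 9/5·R3.
R2 ← R2 − 19/5·R3.
Reading off the reduced rows gives x1 = 5, x2 = 4, x3 = -1.

x1 = 5, x2 = 4, x3 = -1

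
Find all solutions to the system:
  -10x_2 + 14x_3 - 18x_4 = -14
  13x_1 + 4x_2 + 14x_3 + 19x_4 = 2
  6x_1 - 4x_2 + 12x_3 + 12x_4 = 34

Row-reduce:
Swap R1 and R2.
R1 ← R1 / (13).
R3 ← R3 − 6·R1.
R2 ← R2 / (-10).
R1 ← R1 − 4/13·R2.
R3 ← R3 + 76/13·R2.
R3 ← R3 / (-172/65).
R1 ← R1 − 98/65·R3.
R2 ← R2 + 7/5·R3.
Rank is 3 with 4 unknowns, leaving x_4 free.

infinitely many solutions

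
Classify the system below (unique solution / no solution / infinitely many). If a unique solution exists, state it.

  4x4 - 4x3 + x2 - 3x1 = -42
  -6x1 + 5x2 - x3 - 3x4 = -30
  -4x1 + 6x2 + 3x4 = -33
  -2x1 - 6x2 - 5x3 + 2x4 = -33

Row-reduce the augmented matrix:
R1 ← R1 / (-3).
R2 ← R2 + 6·R1.
R3 ← R3 + 4·R1.
R4 ← R4 + 2·R1.
R2 ← R2 / (3).
R1 ← R1 + 1/3·R2.
R3 ← R3 − 14/3·R2.
R4 ← R4 + 20/3·R2.
R3 ← R3 / (-50/9).
R1 ← R1 − 19/9·R3.
R2 ← R2 − 7/3·R3.
R4 ← R4 − 119/9·R3.
R4 ← R4 / (503/50).
R1 ← R1 − 153/50·R4.
R2 ← R2 − 127/50·R4.
R3 ← R3 + 133/50·R4.
Reading off the reduced rows gives x1 = 6, x2 = 0, x3 = 3, x4 = -3.

x1 = 6, x2 = 0, x3 = 3, x4 = -3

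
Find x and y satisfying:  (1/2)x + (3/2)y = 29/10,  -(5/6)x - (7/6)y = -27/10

x = 1, y = 8/5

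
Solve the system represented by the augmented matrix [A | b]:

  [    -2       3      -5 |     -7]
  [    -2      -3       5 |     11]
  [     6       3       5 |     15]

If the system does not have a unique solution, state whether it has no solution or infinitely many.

x_1 = -1, x_2 = 2, x_3 = 3

Row-reduce the augmented matrix:
R1 ← R1 / (-2).
R2 ← R2 + 2·R1.
R3 ← R3 − 6·R1.
R2 ← R2 / (-6).
R1 ← R1 + 3/2·R2.
R3 ← R3 − 12·R2.
R3 ← R3 / (10).
R2 ← R2 + 5/3·R3.
Reading off the reduced rows gives x_1 = -1, x_2 = 2, x_3 = 3.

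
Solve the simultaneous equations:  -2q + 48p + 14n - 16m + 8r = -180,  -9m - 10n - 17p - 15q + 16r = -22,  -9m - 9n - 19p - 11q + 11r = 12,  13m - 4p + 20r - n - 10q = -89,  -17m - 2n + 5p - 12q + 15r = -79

no solution

Row-reduce:
R1 ← R1 / (-16).
R2 ← R2 + 9·R1.
R3 ← R3 + 9·R1.
R4 ← R4 − 13·R1.
R5 ← R5 + 17·R1.
R2 ← R2 / (-143/8).
R1 ← R1 + 7/8·R2.
R3 ← R3 + 135/8·R2.
R4 ← R4 − 83/8·R2.
R5 ← R5 + 135/8·R2.
R3 ← R3 / (-58/13).
R1 ← R1 + 11/13·R3.
R2 ← R2 − 32/13·R3.
R4 ← R4 − 123/13·R3.
R5 ← R5 + 58/13·R3.
R4 ← R4 / (-8193/638).
R1 ← R1 − 123/638·R4.
R2 ← R2 − 815/319·R4.
R3 ← R3 + 461/638·R4.
Row 5 reduces to 0 = -1, a contradiction. The system is inconsistent.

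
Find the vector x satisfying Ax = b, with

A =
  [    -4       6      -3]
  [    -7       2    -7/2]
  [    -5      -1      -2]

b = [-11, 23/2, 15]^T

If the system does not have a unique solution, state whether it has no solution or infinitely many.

no solution

Row-reduce:
R1 ← R1 / (-4).
R2 ← R2 + 7·R1.
R3 ← R3 + 5·R1.
R2 ← R2 / (-17/2).
R1 ← R1 + 3/2·R2.
R3 ← R3 + 17/2·R2.
Row 3 reduces to 0 = -2, a contradiction. The system is inconsistent.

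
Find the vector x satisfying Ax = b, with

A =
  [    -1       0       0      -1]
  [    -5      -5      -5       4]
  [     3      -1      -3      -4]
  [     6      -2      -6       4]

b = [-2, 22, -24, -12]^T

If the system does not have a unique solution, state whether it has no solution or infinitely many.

x_1 = -1, x_2 = -6, x_3 = 5, x_4 = 3

Row-reduce the augmented matrix:
R1 ← R1 / (-1).
R2 ← R2 + 5·R1.
R3 ← R3 − 3·R1.
R4 ← R4 − 6·R1.
R2 ← R2 / (-5).
R3 ← R3 + 1·R2.
R4 ← R4 + 2·R2.
R3 ← R3 / (-2).
R2 ← R2 − 1·R3.
R4 ← R4 + 4·R3.
R4 ← R4 / (12).
R1 ← R1 − 1·R4.
R2 ← R2 + 31/5·R4.
R3 ← R3 − 22/5·R4.
Reading off the reduced rows gives x_1 = -1, x_2 = -6, x_3 = 5, x_4 = 3.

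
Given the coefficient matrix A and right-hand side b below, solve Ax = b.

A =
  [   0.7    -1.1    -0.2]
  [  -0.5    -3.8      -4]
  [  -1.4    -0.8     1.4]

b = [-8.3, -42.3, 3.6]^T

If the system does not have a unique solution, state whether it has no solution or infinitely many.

x_1 = -1, x_2 = 6, x_3 = 5

Row-reduce the augmented matrix:
R1 ← R1 / (7/10).
R2 ← R2 + 1/2·R1.
R3 ← R3 + 7/5·R1.
R2 ← R2 / (-321/70).
R1 ← R1 + 11/7·R2.
R3 ← R3 + 3·R2.
R3 ← R3 / (397/107).
R1 ← R1 − 364/321·R3.
R2 ← R2 − 290/321·R3.
Reading off the reduced rows gives x_1 = -1, x_2 = 6, x_3 = 5.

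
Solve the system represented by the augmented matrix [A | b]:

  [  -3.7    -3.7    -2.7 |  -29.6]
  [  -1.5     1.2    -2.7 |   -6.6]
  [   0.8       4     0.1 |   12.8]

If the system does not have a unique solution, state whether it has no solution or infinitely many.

Row-reduce the augmented matrix:
R1 ← R1 / (-37/10).
R2 ← R2 + 3/2·R1.
R3 ← R3 − 4/5·R1.
R2 ← R2 / (27/10).
R1 ← R1 − 1·R2.
R3 ← R3 − 16/5·R2.
R3 ← R3 / (105/74).
R1 ← R1 − 49/37·R3.
R2 ← R2 + 22/37·R3.
Reading off the reduced rows gives x_1 = 6, x_2 = 2, x_3 = 0.

x_1 = 6, x_2 = 2, x_3 = 0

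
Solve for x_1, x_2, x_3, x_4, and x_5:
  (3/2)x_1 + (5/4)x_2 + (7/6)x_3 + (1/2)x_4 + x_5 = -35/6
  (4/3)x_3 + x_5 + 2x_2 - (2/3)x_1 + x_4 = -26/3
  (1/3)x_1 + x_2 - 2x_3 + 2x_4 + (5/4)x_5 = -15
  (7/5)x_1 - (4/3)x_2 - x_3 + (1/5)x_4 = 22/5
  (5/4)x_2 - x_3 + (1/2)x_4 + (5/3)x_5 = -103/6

x_1 = 0, x_2 = -6, x_3 = 4, x_4 = 2, x_5 = -4

Row-reduce the augmented matrix:
R1 ← R1 / (3/2).
R2 ← R2 + 2/3·R1.
R3 ← R3 − 1/3·R1.
R4 ← R4 − 7/5·R1.
R2 ← R2 / (23/9).
R1 ← R1 − 5/6·R2.
R3 ← R3 − 13/18·R2.
R4 ← R4 + 5/2·R2.
R5 ← R5 − 5/4·R2.
R3 ← R3 / (-64/23).
R1 ← R1 − 4/23·R3.
R2 ← R2 − 50/69·R3.
R4 ← R4 + 287/1035·R3.
R5 ← R5 + 263/138·R3.
R4 ← R4 / (893/1152).
R1 ← R1 − 1/32·R4.
R2 ← R2 − 169/192·R4.
R3 ← R3 + 71/128·R4.
R5 ← R5 + 887/768·R4.
R5 ← R5 / (12415/10716).
R1 ← R1 − 777/3572·R5.
R2 ← R2 − 225/893·R5.
R3 ← R3 − 273/3572·R5.
R4 ← R4 − 963/1786·R5.
Reading off the reduced rows gives x_1 = 0, x_2 = -6, x_3 = 4, x_4 = 2, x_5 = -4.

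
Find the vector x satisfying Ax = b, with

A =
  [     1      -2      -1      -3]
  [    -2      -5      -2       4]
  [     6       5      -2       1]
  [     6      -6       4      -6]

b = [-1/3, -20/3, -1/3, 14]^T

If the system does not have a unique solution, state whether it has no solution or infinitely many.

Row-reduce the augmented matrix:
R2 ← R2 + 2·R1.
R3 ← R3 − 6·R1.
R4 ← R4 − 6·R1.
R2 ← R2 / (-9).
R1 ← R1 + 2·R2.
R3 ← R3 − 17·R2.
R4 ← R4 − 6·R2.
R3 ← R3 / (-32/9).
R1 ← R1 + 1/9·R3.
R2 ← R2 − 4/9·R3.
R4 ← R4 − 22/3·R3.
R4 ← R4 / (673/16).
R1 ← R1 + 97/32·R4.
R2 ← R2 − 17/8·R4.
R3 ← R3 + 137/32·R4.
Reading off the reduced rows gives x_1 = 2/3, x_2 = 0, x_3 = 2, x_4 = -1/3.

x_1 = 2/3, x_2 = 0, x_3 = 2, x_4 = -1/3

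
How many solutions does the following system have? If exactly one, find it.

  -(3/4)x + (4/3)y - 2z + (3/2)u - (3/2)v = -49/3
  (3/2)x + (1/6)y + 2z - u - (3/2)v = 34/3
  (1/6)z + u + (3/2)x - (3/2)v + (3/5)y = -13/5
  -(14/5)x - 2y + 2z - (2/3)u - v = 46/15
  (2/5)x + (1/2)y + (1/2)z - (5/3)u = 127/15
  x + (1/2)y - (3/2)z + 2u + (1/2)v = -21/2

Row-reduce:
R1 ← R1 / (-3/4).
R2 ← R2 − 3/2·R1.
R3 ← R3 − 3/2·R1.
R4 ← R4 + 14/5·R1.
R5 ← R5 − 2/5·R1.
R6 ← R6 − 1·R1.
R2 ← R2 / (17/6).
R1 ← R1 + 16/9·R2.
R3 ← R3 − 49/15·R2.
R4 ← R4 + 314/45·R2.
R5 ← R5 − 109/90·R2.
R6 ← R6 − 41/18·R2.
R3 ← R3 / (-779/510).
R1 ← R1 − 24/17·R3.
R2 ← R2 + 12/17·R3.
R4 ← R4 − 386/85·R3.
R5 ← R5 − 49/170·R3.
R6 ← R6 + 87/34·R3.
R4 ← R4 / (14394/3895).
R1 ← R1 − 1918/2337·R4.
R2 ← R2 + 60/779·R4.
R3 ← R3 + 864/779·R4.
R5 ← R5 + 16381/11685·R4.
R6 ← R6 + 1042/2337·R4.
R5 ← R5 / (-18545/43182).
R1 ← R1 − 17225/21591·R5.
R2 ← R2 + 4795/2399·R5.
R3 ← R3 + 4275/2399·R5.
R4 ← R4 + 17279/14394·R5.
R6 ← R6 − 18545/43182·R5.
Row 6 reduces to 0 = -1/2, a contradiction. The system is inconsistent.

no solution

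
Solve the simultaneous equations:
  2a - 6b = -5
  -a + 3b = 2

Row-reduce:
R1 ← R1 / (2).
R2 ← R2 + 1·R1.
Row 2 reduces to 0 = -1/2, a contradiction. The system is inconsistent.

no solution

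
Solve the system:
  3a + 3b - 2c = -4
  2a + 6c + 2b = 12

infinitely many solutions

Row-reduce:
R1 ← R1 / (3).
R2 ← R2 − 2·R1.
R2 ← R2 / (22/3).
R1 ← R1 + 2/3·R2.
Rank is 2 with 3 unknowns, leaving b free.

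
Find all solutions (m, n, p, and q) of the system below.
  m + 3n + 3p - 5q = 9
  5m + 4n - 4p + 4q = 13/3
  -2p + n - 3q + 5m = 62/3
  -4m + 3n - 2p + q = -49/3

m = 3, n = -1, p = -1/3, q = -2

Row-reduce the augmented matrix:
R2 ← R2 − 5·R1.
R3 ← R3 − 5·R1.
R4 ← R4 + 4·R1.
R2 ← R2 / (-11).
R1 ← R1 − 3·R2.
R3 ← R3 + 14·R2.
R4 ← R4 − 15·R2.
R3 ← R3 / (79/11).
R1 ← R1 + 24/11·R3.
R2 ← R2 − 19/11·R3.
R4 ← R4 + 175/11·R3.
R4 ← R4 / (-986/79).
R1 ← R1 + 128/79·R4.
R2 ← R2 − 75/79·R4.
R3 ← R3 + 164/79·R4.
Reading off the reduced rows gives m = 3, n = -1, p = -1/3, q = -2.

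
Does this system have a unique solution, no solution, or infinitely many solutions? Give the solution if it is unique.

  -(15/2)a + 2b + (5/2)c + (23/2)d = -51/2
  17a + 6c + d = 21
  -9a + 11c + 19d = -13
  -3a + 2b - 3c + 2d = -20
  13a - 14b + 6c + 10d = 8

no solution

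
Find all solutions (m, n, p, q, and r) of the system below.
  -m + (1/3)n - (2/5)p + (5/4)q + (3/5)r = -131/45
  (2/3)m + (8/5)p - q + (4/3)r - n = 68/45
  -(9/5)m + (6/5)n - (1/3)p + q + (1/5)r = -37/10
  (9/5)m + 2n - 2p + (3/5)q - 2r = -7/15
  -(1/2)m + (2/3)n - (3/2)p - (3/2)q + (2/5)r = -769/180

Row-reduce the augmented matrix:
R1 ← R1 / (-1).
R2 ← R2 − 2/3·R1.
R3 ← R3 + 9/5·R1.
R4 ← R4 − 9/5·R1.
R5 ← R5 + 1/2·R1.
R2 ← R2 / (-7/9).
R1 ← R1 + 1/3·R2.
R3 ← R3 − 3/5·R2.
R4 ← R4 − 13/5·R2.
R5 ← R5 − 1/2·R2.
R3 ← R3 / (743/525).
R1 ← R1 + 6/35·R3.
R2 ← R2 + 12/7·R3.
R4 ← R4 − 304/175·R3.
R5 ← R5 + 31/70·R3.
R4 ← R4 / (59217/14860).
R1 ← R1 + 3999/2972·R4.
R2 ← R2 + 2163/1486·R4.
R3 ← R3 + 2895/2972·R4.
R5 ← R5 + 1979/743·R4.
R5 ← R5 / (2510923/592170).
R1 ← R1 − 16668/98695·R5.
R2 ← R2 + 9808/98695·R5.
R3 ← R3 − 27187/19739·R5.
R4 ← R4 − 320468/296085·R5.
Reading off the reduced rows gives m = 2/3, n = -4/3, p = 3/2, q = 0, r = -2.

m = 2/3, n = -4/3, p = 3/2, q = 0, r = -2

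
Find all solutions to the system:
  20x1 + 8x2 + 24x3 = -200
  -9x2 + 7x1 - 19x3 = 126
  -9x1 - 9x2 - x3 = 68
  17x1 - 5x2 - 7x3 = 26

x1 = -2, x2 = -5, x3 = -5

Row-reduce the augmented matrix:
R1 ← R1 / (20).
R2 ← R2 − 7·R1.
R3 ← R3 + 9·R1.
R4 ← R4 − 17·R1.
R2 ← R2 / (-59/5).
R1 ← R1 − 2/5·R2.
R3 ← R3 + 27/5·R2.
R4 ← R4 + 59/5·R2.
R3 ← R3 / (1318/59).
R1 ← R1 − 16/59·R3.
R2 ← R2 − 137/59·R3.
R4 reduces to 0 = 0, so the extra equation is consistent.
Reading off the reduced rows gives x1 = -2, x2 = -5, x3 = -5.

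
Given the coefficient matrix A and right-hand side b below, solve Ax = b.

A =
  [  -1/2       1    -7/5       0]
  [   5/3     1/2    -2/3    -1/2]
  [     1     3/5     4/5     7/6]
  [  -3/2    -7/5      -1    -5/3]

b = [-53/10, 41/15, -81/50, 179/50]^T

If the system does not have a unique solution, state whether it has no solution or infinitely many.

x_1 = 2, x_2 = -11/5, x_3 = 3/2, x_4 = -3

Row-reduce the augmented matrix:
R1 ← R1 / (-1/2).
R2 ← R2 − 5/3·R1.
R3 ← R3 − 1·R1.
R4 ← R4 + 3/2·R1.
R2 ← R2 / (23/6).
R1 ← R1 + 2·R2.
R3 ← R3 − 13/5·R2.
R4 ← R4 + 22/5·R2.
R3 ← R3 / (186/115).
R1 ← R1 − 2/115·R3.
R2 ← R2 + 32/23·R3.
R4 ← R4 + 336/115·R3.
R4 ← R4 / (223/465).
R1 ← R1 + 773/2790·R4.
R2 ← R2 − 325/279·R4.
R3 ← R3 − 1039/1116·R4.
Reading off the reduced rows gives x_1 = 2, x_2 = -11/5, x_3 = 3/2, x_4 = -3.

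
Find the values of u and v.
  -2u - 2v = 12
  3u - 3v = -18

u = -6, v = 0

Row-reduce the augmented matrix:
R1 ← R1 / (-2).
R2 ← R2 − 3·R1.
R2 ← R2 / (-6).
R1 ← R1 − 1·R2.
Reading off the reduced rows gives u = -6, v = 0.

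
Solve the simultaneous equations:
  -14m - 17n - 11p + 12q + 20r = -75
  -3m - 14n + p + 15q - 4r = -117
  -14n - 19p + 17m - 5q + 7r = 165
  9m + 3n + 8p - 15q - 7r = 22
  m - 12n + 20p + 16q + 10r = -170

Row-reduce the augmented matrix:
R1 ← R1 / (-14).
R2 ← R2 + 3·R1.
R3 ← R3 − 17·R1.
R4 ← R4 − 9·R1.
R5 ← R5 − 1·R1.
R2 ← R2 / (-145/14).
R1 ← R1 − 17/14·R2.
R3 ← R3 + 485/14·R2.
R4 ← R4 + 111/14·R2.
R5 ← R5 + 185/14·R2.
R3 ← R3 / (-1264/29).
R1 ← R1 − 171/145·R3.
R2 ← R2 + 47/145·R3.
R4 ← R4 + 238/145·R3.
R5 ← R5 − 433/29·R3.
R4 ← R4 / (-1232/79).
R1 ← R1 + 21/79·R4.
R2 ← R2 + 76/79·R4.
R3 ← R3 − 58/79·R4.
R5 ← R5 + 787/79·R4.
R5 ← R5 / (1766057/49280).
R1 ← R1 + 1371/1408·R5.
R2 ← R2 + 3133/12320·R5.
R3 ← R3 + 21779/24640·R5.
R4 ← R4 + 31531/49280·R5.
Reading off the reduced rows gives m = 6, n = 5, p = -6, q = -1, r = 2.

m = 6, n = 5, p = -6, q = -1, r = 2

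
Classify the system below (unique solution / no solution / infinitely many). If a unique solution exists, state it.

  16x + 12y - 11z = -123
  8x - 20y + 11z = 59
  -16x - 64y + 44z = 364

infinitely many solutions

Row-reduce:
R1 ← R1 / (16).
R2 ← R2 − 8·R1.
R3 ← R3 + 16·R1.
R2 ← R2 / (-26).
R1 ← R1 − 3/4·R2.
R3 ← R3 + 52·R2.
Rank is 2 with 3 unknowns, leaving z free.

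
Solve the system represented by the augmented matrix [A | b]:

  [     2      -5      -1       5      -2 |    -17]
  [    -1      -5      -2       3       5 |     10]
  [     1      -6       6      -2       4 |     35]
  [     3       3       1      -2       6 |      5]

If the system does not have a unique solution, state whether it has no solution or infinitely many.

infinitely many solutions

Row-reduce:
R1 ← R1 / (2).
R2 ← R2 + 1·R1.
R3 ← R3 − 1·R1.
R4 ← R4 − 3·R1.
R2 ← R2 / (-15/2).
R1 ← R1 + 5/2·R2.
R3 ← R3 + 7/2·R2.
R4 ← R4 − 21/2·R2.
R3 ← R3 / (23/3).
R1 ← R1 − 1/3·R3.
R2 ← R2 − 1/3·R3.
R4 ← R4 + 1·R3.
R4 ← R4 / (-313/115).
R1 ← R1 − 112/115·R4.
R2 ← R2 + 49/115·R4.
R3 ← R3 + 106/115·R4.
Rank is 4 with 5 unknowns, leaving x_5 free.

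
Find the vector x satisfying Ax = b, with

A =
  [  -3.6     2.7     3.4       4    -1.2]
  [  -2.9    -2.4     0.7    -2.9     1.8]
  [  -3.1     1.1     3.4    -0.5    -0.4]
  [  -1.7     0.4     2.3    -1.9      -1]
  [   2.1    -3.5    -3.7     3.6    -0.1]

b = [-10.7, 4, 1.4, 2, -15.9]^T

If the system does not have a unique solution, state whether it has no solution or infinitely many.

x_1 = 3, x_2 = 1, x_3 = 3, x_4 = -2, x_5 = 4

Row-reduce the augmented matrix:
R1 ← R1 / (-18/5).
R2 ← R2 + 29/10·R1.
R3 ← R3 + 31/10·R1.
R4 ← R4 + 17/10·R1.
R5 ← R5 − 21/10·R1.
R2 ← R2 / (-183/40).
R1 ← R1 + 3/4·R2.
R3 ← R3 + 49/40·R2.
R4 ← R4 + 7/8·R2.
R5 ← R5 + 77/40·R2.
R3 ← R3 / (16769/16470).
R1 ← R1 + 335/549·R3.
R2 ← R2 − 734/1647·R3.
R4 ← R4 − 1786/1647·R3.
R5 ← R5 + 7072/8235·R3.
R4 ← R4 / (-333/2045).
R1 ← R1 + 609/409·R4.
R2 ← R2 − 960/409·R4.
R3 ← R3 + 926/409·R4.
R5 ← R5 − 26851/4090·R4.
R5 ← R5 / (-4948409/136530).
R1 ← R1 − 34450/4551·R5.
R2 ← R2 + 58168/4551·R5.
R3 ← R3 − 159538/13653·R5.
R4 ← R4 − 71102/13653·R5.
Reading off the reduced rows gives x_1 = 3, x_2 = 1, x_3 = 3, x_4 = -2, x_5 = 4.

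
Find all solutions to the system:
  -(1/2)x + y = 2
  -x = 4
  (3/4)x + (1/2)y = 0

Row-reduce:
R1 ← R1 / (-1/2).
R2 ← R2 + 1·R1.
R3 ← R3 − 3/4·R1.
R2 ← R2 / (-2).
R1 ← R1 + 2·R2.
R3 ← R3 − 2·R2.
Row 3 reduces to 0 = 3, a contradiction. The system is inconsistent.

no solution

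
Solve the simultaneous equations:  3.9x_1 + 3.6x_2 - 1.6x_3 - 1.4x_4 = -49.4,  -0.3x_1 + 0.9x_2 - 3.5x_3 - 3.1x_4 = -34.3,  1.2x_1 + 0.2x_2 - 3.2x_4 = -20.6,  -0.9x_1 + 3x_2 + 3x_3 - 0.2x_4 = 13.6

x_1 = -6, x_2 = -3, x_3 = 6, x_4 = 4

Row-reduce the augmented matrix:
R1 ← R1 / (39/10).
R2 ← R2 + 3/10·R1.
R3 ← R3 − 6/5·R1.
R4 ← R4 + 9/10·R1.
R2 ← R2 / (153/130).
R1 ← R1 − 12/13·R2.
R3 ← R3 + 59/65·R2.
R4 ← R4 − 249/65·R2.
R3 ← R3 / (-587/255).
R1 ← R1 − 124/51·R3.
R2 ← R2 + 157/51·R3.
R4 ← R4 − 1226/85·R3.
R4 ← R4 / (-67313/2935).
R1 ← R1 + 5954/1761·R4.
R2 ← R2 − 2516/587·R4.
R3 ← R3 − 1337/587·R4.
Reading off the reduced rows gives x_1 = -6, x_2 = -3, x_3 = 6, x_4 = 4.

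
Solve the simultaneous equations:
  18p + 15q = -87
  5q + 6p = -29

Row-reduce:
R1 ← R1 / (18).
R2 ← R2 − 6·R1.
Rank is 1 with 2 unknowns, leaving q free.

infinitely many solutions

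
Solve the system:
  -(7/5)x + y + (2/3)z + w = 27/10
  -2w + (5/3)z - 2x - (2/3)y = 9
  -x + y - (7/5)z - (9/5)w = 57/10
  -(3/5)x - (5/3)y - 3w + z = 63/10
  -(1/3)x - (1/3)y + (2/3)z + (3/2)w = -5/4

x = -3, y = 0, z = 0, w = -3/2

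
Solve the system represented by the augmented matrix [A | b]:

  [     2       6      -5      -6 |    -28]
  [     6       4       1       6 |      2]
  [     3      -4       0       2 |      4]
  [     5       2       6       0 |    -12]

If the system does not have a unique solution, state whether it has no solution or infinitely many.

x_1 = -2, x_2 = -1, x_3 = 0, x_4 = 3

Row-reduce the augmented matrix:
R1 ← R1 / (2).
R2 ← R2 − 6·R1.
R3 ← R3 − 3·R1.
R4 ← R4 − 5·R1.
R2 ← R2 / (-14).
R1 ← R1 − 3·R2.
R3 ← R3 + 13·R2.
R4 ← R4 + 13·R2.
R3 ← R3 / (-103/14).
R1 ← R1 − 13/14·R3.
R2 ← R2 + 8/7·R3.
R4 ← R4 − 51/14·R3.
R4 ← R4 / (-1326/103).
R1 ← R1 − 74/103·R4.
R2 ← R2 − 4/103·R4.
R3 ← R3 − 158/103·R4.
Reading off the reduced rows gives x_1 = -2, x_2 = -1, x_3 = 0, x_4 = 3.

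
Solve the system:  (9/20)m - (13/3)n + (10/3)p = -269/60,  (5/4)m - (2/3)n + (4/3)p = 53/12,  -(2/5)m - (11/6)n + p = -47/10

Row-reduce:
R1 ← R1 / (9/20).
R2 ← R2 − 5/4·R1.
R3 ← R3 + 2/5·R1.
R2 ← R2 / (307/27).
R1 ← R1 + 260/27·R2.
R3 ← R3 + 307/54·R2.
Row 3 reduces to 0 = -1/4, a contradiction. The system is inconsistent.

no solution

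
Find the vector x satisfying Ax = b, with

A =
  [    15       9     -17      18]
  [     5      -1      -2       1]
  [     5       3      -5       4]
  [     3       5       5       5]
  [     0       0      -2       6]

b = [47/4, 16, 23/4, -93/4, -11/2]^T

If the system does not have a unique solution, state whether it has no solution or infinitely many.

x_1 = 9/4, x_2 = -11/4, x_3 = -7/4, x_4 = -3/2

Row-reduce the augmented matrix:
R1 ← R1 / (15).
R2 ← R2 − 5·R1.
R3 ← R3 − 5·R1.
R4 ← R4 − 3·R1.
R2 ← R2 / (-4).
R1 ← R1 − 3/5·R2.
R4 ← R4 − 16/5·R2.
R3 ← R3 / (2/3).
R1 ← R1 + 7/12·R3.
R2 ← R2 + 11/12·R3.
R4 ← R4 − 34/3·R3.
R5 ← R5 + 2·R3.
R4 ← R4 / (157/5).
R1 ← R1 + 13/10·R4.
R2 ← R2 + 3/2·R4.
R3 ← R3 + 3·R4.
R5 reduces to 0 = 0, so the extra equation is consistent.
Reading off the reduced rows gives x_1 = 9/4, x_2 = -11/4, x_3 = -7/4, x_4 = -3/2.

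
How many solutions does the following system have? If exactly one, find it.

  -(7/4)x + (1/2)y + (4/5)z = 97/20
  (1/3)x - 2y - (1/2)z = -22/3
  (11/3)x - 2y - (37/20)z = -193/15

no solution

Row-reduce:
R1 ← R1 / (-7/4).
R2 ← R2 − 1/3·R1.
R3 ← R3 − 11/3·R1.
R2 ← R2 / (-40/21).
R1 ← R1 + 2/7·R2.
R3 ← R3 + 20/21·R2.
Row 3 reduces to 0 = 1/2, a contradiction. The system is inconsistent.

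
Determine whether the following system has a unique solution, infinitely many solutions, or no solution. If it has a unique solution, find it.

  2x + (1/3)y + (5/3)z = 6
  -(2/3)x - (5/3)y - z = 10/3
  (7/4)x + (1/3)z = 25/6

x = 2, y = -4, z = 2

Row-reduce the augmented matrix:
R1 ← R1 / (2).
R2 ← R2 + 2/3·R1.
R3 ← R3 − 7/4·R1.
R2 ← R2 / (-14/9).
R1 ← R1 − 1/6·R2.
R3 ← R3 + 7/24·R2.
R3 ← R3 / (-25/24).
R1 ← R1 − 11/14·R3.
R2 ← R2 − 2/7·R3.
Reading off the reduced rows gives x = 2, y = -4, z = 2.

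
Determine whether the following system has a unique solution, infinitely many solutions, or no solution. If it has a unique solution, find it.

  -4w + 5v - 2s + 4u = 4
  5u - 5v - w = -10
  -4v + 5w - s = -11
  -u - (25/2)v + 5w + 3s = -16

Row-reduce:
R1 ← R1 / (4).
R2 ← R2 − 5·R1.
R4 ← R4 + 1·R1.
R2 ← R2 / (-45/4).
R1 ← R1 − 5/4·R2.
R3 ← R3 + 4·R2.
R4 ← R4 + 45/4·R2.
R3 ← R3 / (161/45).
R1 ← R1 + 5/9·R3.
R2 ← R2 + 16/45·R3.
Rank is 3 with 4 unknowns, leaving s free.

infinitely many solutions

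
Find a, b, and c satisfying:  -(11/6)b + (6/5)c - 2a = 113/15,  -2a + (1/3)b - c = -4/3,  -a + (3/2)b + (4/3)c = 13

Row-reduce the augmented matrix:
R1 ← R1 / (-2).
R2 ← R2 + 2·R1.
R3 ← R3 + 1·R1.
R2 ← R2 / (13/6).
R1 ← R1 − 11/12·R2.
R3 ← R3 − 29/12·R2.
R3 ← R3 / (1243/390).
R1 ← R1 − 43/130·R3.
R2 ← R2 + 66/65·R3.
Reading off the reduced rows gives a = -2, b = 2, c = 6.

a = -2, b = 2, c = 6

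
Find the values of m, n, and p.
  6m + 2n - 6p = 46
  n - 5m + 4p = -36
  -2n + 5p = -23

m = 3, n = -1, p = -5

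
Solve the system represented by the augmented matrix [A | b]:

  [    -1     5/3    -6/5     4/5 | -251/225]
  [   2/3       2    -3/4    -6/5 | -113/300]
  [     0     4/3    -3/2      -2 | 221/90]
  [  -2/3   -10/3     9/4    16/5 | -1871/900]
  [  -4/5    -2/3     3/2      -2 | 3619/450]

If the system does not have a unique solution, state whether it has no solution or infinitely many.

x_1 = -12/5, x_2 = -1/3, x_3 = 1, x_4 = -11/5

Row-reduce the augmented matrix:
R1 ← R1 / (-1).
R2 ← R2 − 2/3·R1.
R4 ← R4 + 2/3·R1.
R5 ← R5 + 4/5·R1.
R2 ← R2 / (28/9).
R1 ← R1 + 5/3·R2.
R3 ← R3 − 4/3·R2.
R4 ← R4 + 40/9·R2.
R5 ← R5 + 2·R2.
R3 ← R3 / (-117/140).
R1 ← R1 − 207/560·R3.
R2 ← R2 + 279/560·R3.
R4 ← R4 − 117/140·R3.
R5 ← R5 − 2049/1400·R3.
Swap R4 and R5.
R4 ← R4 / (-1973/325).
R1 ← R1 + 249/130·R4.
R2 ← R2 − 21/26·R4.
R3 ← R3 − 80/39·R4.
R5 reduces to 0 = 0, so the extra equation is consistent.
Reading off the reduced rows gives x_1 = -12/5, x_2 = -1/3, x_3 = 1, x_4 = -11/5.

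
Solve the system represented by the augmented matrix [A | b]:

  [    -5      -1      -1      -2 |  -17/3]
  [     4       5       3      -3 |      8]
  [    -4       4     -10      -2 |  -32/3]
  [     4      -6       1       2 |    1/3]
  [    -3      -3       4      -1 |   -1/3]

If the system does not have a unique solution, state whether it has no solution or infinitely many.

x_1 = 2/3, x_2 = 2/3, x_3 = 1, x_4 = 1/3

Row-reduce the augmented matrix:
R1 ← R1 / (-5).
R2 ← R2 − 4·R1.
R3 ← R3 + 4·R1.
R4 ← R4 − 4·R1.
R5 ← R5 + 3·R1.
R2 ← R2 / (21/5).
R1 ← R1 − 1/5·R2.
R3 ← R3 − 24/5·R2.
R4 ← R4 + 34/5·R2.
R5 ← R5 + 12/5·R2.
R3 ← R3 / (-82/7).
R1 ← R1 − 2/21·R3.
R2 ← R2 − 11/21·R3.
R4 ← R4 − 79/21·R3.
R5 ← R5 − 41/7·R3.
R4 ← R4 / (-225/41).
R1 ← R1 − 27/41·R4.
R2 ← R2 + 36/41·R4.
R3 ← R3 + 17/41·R4.
R5 reduces to 0 = 0, so the extra equation is consistent.
Reading off the reduced rows gives x_1 = 2/3, x_2 = 2/3, x_3 = 1, x_4 = 1/3.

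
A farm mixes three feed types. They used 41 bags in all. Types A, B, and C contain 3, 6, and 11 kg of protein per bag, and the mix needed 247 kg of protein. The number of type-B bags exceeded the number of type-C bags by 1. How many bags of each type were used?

type-A bags: 18, type-B bags: 12, type-C bags: 11

Let a = type-A bags, b = type-B bags, c = type-C bags.
  a + b + c = 41
  3a + 6b + 11c = 247
  b - c = 1
Row-reduce the augmented matrix:
R2 ← R2 − 3·R1.
R2 ← R2 / (3).
R1 ← R1 − 1·R2.
R3 ← R3 − 1·R2.
R3 ← R3 / (-11/3).
R1 ← R1 + 5/3·R3.
R2 ← R2 − 8/3·R3.
Reading off the reduced rows gives a = 18, b = 12, c = 11.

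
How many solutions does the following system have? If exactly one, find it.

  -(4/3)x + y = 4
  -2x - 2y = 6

x = -3, y = 0

From equation 1: y = 4 + 4/3·x.
Substitute into equation 2 and solve: x = -3.
Then y = 0.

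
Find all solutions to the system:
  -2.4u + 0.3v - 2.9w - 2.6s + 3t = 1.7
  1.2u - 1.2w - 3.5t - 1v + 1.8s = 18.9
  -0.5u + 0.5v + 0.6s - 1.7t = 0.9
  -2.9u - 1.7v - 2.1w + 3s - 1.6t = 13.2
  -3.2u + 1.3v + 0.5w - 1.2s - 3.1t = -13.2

u = 3, v = -1, w = -6, s = 2, t = -1

Row-reduce the augmented matrix:
R1 ← R1 / (-12/5).
R2 ← R2 − 6/5·R1.
R3 ← R3 + 1/2·R1.
R4 ← R4 + 29/10·R1.
R5 ← R5 + 16/5·R1.
R2 ← R2 / (-17/20).
R1 ← R1 + 1/8·R2.
R3 ← R3 − 7/16·R2.
R4 ← R4 + 33/16·R2.
R5 ← R5 − 9/10·R2.
R3 ← R3 / (-155/204).
R1 ← R1 − 163/102·R3.
R2 ← R2 − 53/17·R3.
R4 ← R4 − 7991/1020·R3.
R5 ← R5 − 398/255·R3.
R4 ← R4 / (149991/7750).
R1 ← R1 − 3063/775·R4.
R2 ← R2 − 3993/775·R4.
R3 ← R3 + 1427/775·R4.
R5 ← R5 − 21971/3875·R4.
R5 ← R5 / (-8477/1445).
R1 ← R1 + 43590/49997·R5.
R2 ← R2 + 105206/49997·R5.
R3 ← R3 − 54439/49997·R5.
R4 ← R4 + 180623/99994·R5.
Reading off the reduced rows gives u = 3, v = -1, w = -6, s = 2, t = -1.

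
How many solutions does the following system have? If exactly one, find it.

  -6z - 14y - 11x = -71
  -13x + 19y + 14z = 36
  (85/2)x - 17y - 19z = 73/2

no solution

Row-reduce:
R1 ← R1 / (-11).
R2 ← R2 + 13·R1.
R3 ← R3 − 85/2·R1.
R2 ← R2 / (391/11).
R1 ← R1 − 14/11·R2.
R3 ← R3 + 782/11·R2.
Row 3 reduces to 0 = 2, a contradiction. The system is inconsistent.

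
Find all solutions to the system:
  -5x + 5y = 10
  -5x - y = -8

x = 1, y = 3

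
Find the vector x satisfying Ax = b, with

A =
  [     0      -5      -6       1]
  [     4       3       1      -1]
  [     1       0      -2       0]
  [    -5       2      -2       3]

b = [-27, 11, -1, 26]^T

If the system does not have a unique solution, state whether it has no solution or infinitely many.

Row-reduce the augmented matrix:
Swap R1 and R2.
R1 ← R1 / (4).
R3 ← R3 − 1·R1.
R4 ← R4 + 5·R1.
R2 ← R2 / (-5).
R1 ← R1 − 3/4·R2.
R3 ← R3 + 3/4·R2.
R4 ← R4 − 23/4·R2.
R3 ← R3 / (-27/20).
R1 ← R1 + 13/20·R3.
R2 ← R2 − 6/5·R3.
R4 ← R4 + 153/20·R3.
R4 ← R4 / (7/3).
R1 ← R1 + 4/27·R4.
R2 ← R2 + 1/9·R4.
R3 ← R3 + 2/27·R4.
Reading off the reduced rows gives x_1 = -1, x_2 = 6, x_3 = 0, x_4 = 3.

x_1 = -1, x_2 = 6, x_3 = 0, x_4 = 3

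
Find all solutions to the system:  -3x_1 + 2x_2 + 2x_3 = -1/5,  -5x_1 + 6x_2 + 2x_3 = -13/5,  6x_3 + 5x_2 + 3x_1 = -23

x_1 = -2, x_2 = -8/5, x_3 = -3/2

Row-reduce the augmented matrix:
R1 ← R1 / (-3).
R2 ← R2 + 5·R1.
R3 ← R3 − 3·R1.
R2 ← R2 / (8/3).
R1 ← R1 + 2/3·R2.
R3 ← R3 − 7·R2.
R3 ← R3 / (23/2).
R1 ← R1 + 1·R3.
R2 ← R2 + 1/2·R3.
Reading off the reduced rows gives x_1 = -2, x_2 = -8/5, x_3 = -3/2.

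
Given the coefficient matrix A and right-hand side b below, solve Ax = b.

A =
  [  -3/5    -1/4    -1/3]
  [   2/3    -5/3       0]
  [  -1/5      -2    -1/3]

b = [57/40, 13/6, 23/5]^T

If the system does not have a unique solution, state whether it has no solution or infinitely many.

Row-reduce the augmented matrix:
R1 ← R1 / (-3/5).
R2 ← R2 − 2/3·R1.
R3 ← R3 + 1/5·R1.
R2 ← R2 / (-35/18).
R1 ← R1 − 5/12·R2.
R3 ← R3 + 23/12·R2.
R3 ← R3 / (1/7).
R1 ← R1 − 10/21·R3.
R2 ← R2 − 4/21·R3.
Reading off the reduced rows gives x_1 = -3, x_2 = -5/2, x_3 = 3.

x_1 = -3, x_2 = -5/2, x_3 = 3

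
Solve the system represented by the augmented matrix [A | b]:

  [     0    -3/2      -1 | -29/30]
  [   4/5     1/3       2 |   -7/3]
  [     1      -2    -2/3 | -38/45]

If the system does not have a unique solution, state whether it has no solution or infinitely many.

Row-reduce the augmented matrix:
Swap R1 and R2.
R1 ← R1 / (4/5).
R3 ← R3 − 1·R1.
R2 ← R2 / (-3/2).
R1 ← R1 − 5/12·R2.
R3 ← R3 + 29/12·R2.
R3 ← R3 / (-14/9).
R1 ← R1 − 20/9·R3.
R2 ← R2 − 2/3·R3.
Reading off the reduced rows gives x_1 = 2, x_2 = 11/5, x_3 = -7/3.

x_1 = 2, x_2 = 11/5, x_3 = -7/3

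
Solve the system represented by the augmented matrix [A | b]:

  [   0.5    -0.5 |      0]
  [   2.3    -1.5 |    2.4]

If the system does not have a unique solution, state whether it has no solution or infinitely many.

Row-reduce the augmented matrix:
R1 ← R1 / (1/2).
R2 ← R2 − 23/10·R1.
R2 ← R2 / (4/5).
R1 ← R1 + 1·R2.
Reading off the reduced rows gives x_1 = 3, x_2 = 3.

x_1 = 3, x_2 = 3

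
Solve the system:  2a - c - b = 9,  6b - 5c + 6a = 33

Row-reduce:
R1 ← R1 / (2).
R2 ← R2 − 6·R1.
R2 ← R2 / (9).
R1 ← R1 + 1/2·R2.
Rank is 2 with 3 unknowns, leaving c free.

infinitely many solutions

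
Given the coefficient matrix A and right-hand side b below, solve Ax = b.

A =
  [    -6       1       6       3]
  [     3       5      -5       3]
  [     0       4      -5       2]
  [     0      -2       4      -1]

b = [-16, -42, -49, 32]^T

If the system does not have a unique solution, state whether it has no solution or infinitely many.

Row-reduce the augmented matrix:
R1 ← R1 / (-6).
R2 ← R2 − 3·R1.
R2 ← R2 / (11/2).
R1 ← R1 + 1/6·R2.
R3 ← R3 − 4·R2.
R4 ← R4 + 2·R2.
R3 ← R3 / (-39/11).
R1 ← R1 + 35/33·R3.
R2 ← R2 + 4/11·R3.
R4 ← R4 − 36/11·R3.
R4 ← R4 / (-7/13).
R1 ← R1 − 2/117·R4.
R2 ← R2 − 37/39·R4.
R3 ← R3 − 14/39·R4.
Reading off the reduced rows gives x_1 = 5, x_2 = -4, x_3 = 5, x_4 = -4.

x_1 = 5, x_2 = -4, x_3 = 5, x_4 = -4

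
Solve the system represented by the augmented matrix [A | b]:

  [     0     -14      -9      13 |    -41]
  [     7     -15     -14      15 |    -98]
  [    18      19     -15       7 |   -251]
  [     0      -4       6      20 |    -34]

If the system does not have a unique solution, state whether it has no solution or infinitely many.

x_1 = -4, x_2 = -4, x_3 = 5, x_4 = -4

Row-reduce the augmented matrix:
Swap R1 and R2.
R1 ← R1 / (7).
R3 ← R3 − 18·R1.
R2 ← R2 / (-14).
R1 ← R1 + 15/7·R2.
R3 ← R3 − 403/7·R2.
R4 ← R4 + 4·R2.
R3 ← R3 / (-1569/98).
R1 ← R1 + 61/98·R3.
R2 ← R2 − 9/14·R3.
R4 ← R4 − 60/7·R3.
R4 ← R4 / (14646/523).
R1 ← R1 + 365/523·R4.
R2 ← R2 + 26/523·R4.
R3 ← R3 + 715/523·R4.
Reading off the reduced rows gives x_1 = -4, x_2 = -4, x_3 = 5, x_4 = -4.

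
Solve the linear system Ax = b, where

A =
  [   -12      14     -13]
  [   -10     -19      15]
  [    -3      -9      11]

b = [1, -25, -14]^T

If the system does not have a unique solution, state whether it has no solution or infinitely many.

x_1 = 1, x_2 = 0, x_3 = -1

Row-reduce the augmented matrix:
R1 ← R1 / (-12).
R2 ← R2 + 10·R1.
R3 ← R3 + 3·R1.
R2 ← R2 / (-92/3).
R1 ← R1 + 7/6·R2.
R3 ← R3 + 25/2·R2.
R3 ← R3 / (1369/368).
R1 ← R1 − 37/368·R3.
R2 ← R2 + 155/184·R3.
Reading off the reduced rows gives x_1 = 1, x_2 = 0, x_3 = -1.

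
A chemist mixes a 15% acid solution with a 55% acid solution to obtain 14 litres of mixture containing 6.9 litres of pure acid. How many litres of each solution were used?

litres of solution A: 2, litres of solution B: 12

Let a = litres of solution A, b = litres of solution B.
  a + b = 14
  (3/20)a + (11/20)b = 69/10
From equation 1: a = 14 − b.
Substitute into equation 2 and solve: b = 12.
Then a = 2.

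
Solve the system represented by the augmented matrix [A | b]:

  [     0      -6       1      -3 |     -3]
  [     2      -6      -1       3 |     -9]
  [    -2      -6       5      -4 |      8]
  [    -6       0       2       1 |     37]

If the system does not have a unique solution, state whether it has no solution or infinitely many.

x_1 = -6, x_2 = 0, x_3 = 0, x_4 = 1

Row-reduce the augmented matrix:
Swap R1 and R2.
R1 ← R1 / (2).
R3 ← R3 + 2·R1.
R4 ← R4 + 6·R1.
R2 ← R2 / (-6).
R1 ← R1 + 3·R2.
R3 ← R3 + 12·R2.
R4 ← R4 + 18·R2.
R3 ← R3 / (2).
R1 ← R1 + 1·R3.
R2 ← R2 + 1/6·R3.
R4 ← R4 + 4·R3.
R4 ← R4 / (29).
R1 ← R1 − 11/2·R4.
R2 ← R2 − 11/12·R4.
R3 ← R3 − 5/2·R4.
Reading off the reduced rows gives x_1 = -6, x_2 = 0, x_3 = 0, x_4 = 1.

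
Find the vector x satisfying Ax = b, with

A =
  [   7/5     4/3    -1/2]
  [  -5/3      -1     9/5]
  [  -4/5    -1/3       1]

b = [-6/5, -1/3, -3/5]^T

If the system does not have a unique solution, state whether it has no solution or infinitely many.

x_1 = 2, x_2 = -3, x_3 = 0

Row-reduce the augmented matrix:
R1 ← R1 / (7/5).
R2 ← R2 + 5/3·R1.
R3 ← R3 + 4/5·R1.
R2 ← R2 / (37/63).
R1 ← R1 − 20/21·R2.
R3 ← R3 − 3/7·R2.
R3 ← R3 / (-61/370).
R1 ← R1 + 171/74·R3.
R2 ← R2 − 759/370·R3.
Reading off the reduced rows gives x_1 = 2, x_2 = -3, x_3 = 0.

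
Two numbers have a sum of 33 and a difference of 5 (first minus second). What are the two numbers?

first number: 19, second number: 14

Let x = first number, y = second number.
  x + y = 33
  x - y = 5
Row-reduce the augmented matrix:
R2 ← R2 − 1·R1.
R2 ← R2 / (-2).
R1 ← R1 − 1·R2.
Reading off the reduced rows gives x = 19, y = 14.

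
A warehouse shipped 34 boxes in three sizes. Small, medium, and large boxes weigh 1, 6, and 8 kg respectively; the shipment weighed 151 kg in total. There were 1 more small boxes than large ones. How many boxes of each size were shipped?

Let s = small boxes, m = medium boxes, l = large boxes.
  s + m + l = 34
  8l + 6m + s = 151
  s - l = 1
Row-reduce the augmented matrix:
R2 ← R2 − 1·R1.
R3 ← R3 − 1·R1.
R2 ← R2 / (5).
R1 ← R1 − 1·R2.
R3 ← R3 + 1·R2.
R3 ← R3 / (-3/5).
R1 ← R1 + 2/5·R3.
R2 ← R2 − 7/5·R3.
Reading off the reduced rows gives s = 17, m = 1, l = 16.

small boxes: 17, medium boxes: 1, large boxes: 16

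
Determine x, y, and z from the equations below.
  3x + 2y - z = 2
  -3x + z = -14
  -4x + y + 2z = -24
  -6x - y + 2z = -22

Row-reduce the augmented matrix:
R1 ← R1 / (3).
R2 ← R2 + 3·R1.
R3 ← R3 + 4·R1.
R4 ← R4 + 6·R1.
R2 ← R2 / (2).
R1 ← R1 − 2/3·R2.
R3 ← R3 − 11/3·R2.
R4 ← R4 − 3·R2.
R3 ← R3 / (2/3).
R1 ← R1 + 1/3·R3.
R4 reduces to 0 = 0, so the extra equation is consistent.
Reading off the reduced rows gives x = 5, y = -6, z = 1.

x = 5, y = -6, z = 1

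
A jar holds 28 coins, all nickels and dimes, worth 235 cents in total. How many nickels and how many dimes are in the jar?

Let n = nickels, d = dimes.
  n + d = 28
  5n + 10d = 235
Row-reduce the augmented matrix:
R2 ← R2 − 5·R1.
R2 ← R2 / (5).
R1 ← R1 − 1·R2.
Reading off the reduced rows gives n = 9, d = 19.

nickels: 9, dimes: 19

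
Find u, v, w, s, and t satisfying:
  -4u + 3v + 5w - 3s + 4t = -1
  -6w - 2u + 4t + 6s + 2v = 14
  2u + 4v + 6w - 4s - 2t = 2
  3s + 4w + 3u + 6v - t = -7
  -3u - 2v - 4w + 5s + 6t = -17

u = -4, v = 5, w = -5, s = -3, t = -4

Row-reduce the augmented matrix:
R1 ← R1 / (-4).
R2 ← R2 + 2·R1.
R3 ← R3 − 2·R1.
R4 ← R4 − 3·R1.
R5 ← R5 + 3·R1.
R2 ← R2 / (1/2).
R1 ← R1 + 3/4·R2.
R3 ← R3 − 11/2·R2.
R4 ← R4 − 33/4·R2.
R5 ← R5 + 17/4·R2.
R3 ← R3 / (102).
R1 ← R1 + 14·R3.
R2 ← R2 + 17·R3.
R4 ← R4 − 148·R3.
R5 ← R5 + 80·R3.
R4 ← R4 / (239/51).
R1 ← R1 + 4/51·R4.
R2 ← R2 − 1/3·R4.
R3 ← R3 + 44/51·R4.
R5 ← R5 − 101/51·R4.
R5 ← R5 / (563/239).
R1 ← R1 + 240/239·R5.
R2 ← R2 − 64/239·R5.
R3 ← R3 + 11/239·R5.
R4 ← R4 − 47/239·R5.
Reading off the reduced rows gives u = -4, v = 5, w = -5, s = -3, t = -4.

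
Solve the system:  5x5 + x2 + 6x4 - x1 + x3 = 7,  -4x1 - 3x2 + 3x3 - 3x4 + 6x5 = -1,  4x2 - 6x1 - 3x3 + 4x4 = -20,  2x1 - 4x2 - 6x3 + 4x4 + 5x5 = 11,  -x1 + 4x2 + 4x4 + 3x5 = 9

x1 = 4, x2 = 2, x3 = 0, x4 = -1, x5 = 3

Row-reduce the augmented matrix:
R1 ← R1 / (-1).
R2 ← R2 + 4·R1.
R3 ← R3 + 6·R1.
R4 ← R4 − 2·R1.
R5 ← R5 + 1·R1.
R2 ← R2 / (-7).
R1 ← R1 + 1·R2.
R3 ← R3 + 2·R2.
R4 ← R4 + 2·R2.
R5 ← R5 − 3·R2.
R3 ← R3 / (-61/7).
R1 ← R1 + 6/7·R3.
R2 ← R2 − 1/7·R3.
R4 ← R4 + 26/7·R3.
R5 ← R5 + 10/7·R3.
R4 ← R4 / (2078/61).
R1 ← R1 − 15/61·R4.
R2 ← R2 − 211/61·R4.
R3 ← R3 − 170/61·R4.
R5 ← R5 + 585/61·R4.
R5 ← R5 / (9831/2078).
R1 ← R1 + 1371/2078·R5.
R2 ← R2 + 3077/2078·R5.
R3 ← R3 − 543/1039·R5.
R4 ← R4 − 1835/2078·R5.
Reading off the reduced rows gives x1 = 4, x2 = 2, x3 = 0, x4 = -1, x5 = 3.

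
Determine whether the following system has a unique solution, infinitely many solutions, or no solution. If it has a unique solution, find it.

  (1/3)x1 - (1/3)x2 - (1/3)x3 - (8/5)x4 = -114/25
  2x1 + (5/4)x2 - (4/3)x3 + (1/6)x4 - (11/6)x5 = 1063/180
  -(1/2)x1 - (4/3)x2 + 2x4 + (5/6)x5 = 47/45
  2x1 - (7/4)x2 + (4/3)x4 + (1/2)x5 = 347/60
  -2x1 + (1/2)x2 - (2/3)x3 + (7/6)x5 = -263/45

x1 = 3, x2 = 11/5, x3 = 2, x4 = 13/5, x5 = 1/3

Row-reduce the augmented matrix:
R1 ← R1 / (1/3).
R2 ← R2 − 2·R1.
R3 ← R3 + 1/2·R1.
R4 ← R4 − 2·R1.
R5 ← R5 + 2·R1.
R2 ← R2 / (13/4).
R1 ← R1 + 1·R2.
R3 ← R3 + 11/6·R2.
R4 ← R4 − 1/4·R2.
R5 ← R5 + 3/2·R2.
R3 ← R3 / (-29/234).
R1 ← R1 + 31/39·R3.
R2 ← R2 − 8/39·R3.
R4 ← R4 − 76/39·R3.
R5 ← R5 + 92/39·R3.
R4 ← R4 / (15751/174).
R1 ← R1 + 5012/145·R4.
R2 ← R2 − 1662/145·R4.
R3 ← R3 + 5978/145·R4.
R5 ← R5 + 44521/435·R4.
R5 ← R5 / (613171/472530).
R1 ← R1 + 18669/78755·R5.
R2 ← R2 + 45506/78755·R5.
R3 ← R3 − 37349/78755·R5.
R4 ← R4 + 438/15751·R5.
Reading off the reduced rows gives x1 = 3, x2 = 11/5, x3 = 2, x4 = 13/5, x5 = 1/3.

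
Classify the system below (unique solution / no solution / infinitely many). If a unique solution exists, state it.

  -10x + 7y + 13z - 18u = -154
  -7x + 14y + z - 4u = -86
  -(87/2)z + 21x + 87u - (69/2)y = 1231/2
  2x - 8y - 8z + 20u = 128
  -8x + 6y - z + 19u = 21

no solution

Row-reduce:
R1 ← R1 / (-10).
R2 ← R2 + 7·R1.
R3 ← R3 − 21·R1.
R4 ← R4 − 2·R1.
R5 ← R5 + 8·R1.
R2 ← R2 / (91/10).
R1 ← R1 + 7/10·R2.
R3 ← R3 + 99/5·R2.
R4 ← R4 + 33/5·R2.
R5 ← R5 − 2/5·R2.
R3 ← R3 / (-3078/91).
R1 ← R1 + 25/13·R3.
R2 ← R2 + 81/91·R3.
R4 ← R4 + 1026/91·R3.
R5 ← R5 + 1005/91·R3.
Swap R4 and R5.
R4 ← R4 / (1855/171).
R1 ← R1 + 718/513·R4.
R2 ← R2 + 16/19·R4.
R3 ← R3 + 1030/513·R4.
Row 5 reduces to 0 = -1/6, a contradiction. The system is inconsistent.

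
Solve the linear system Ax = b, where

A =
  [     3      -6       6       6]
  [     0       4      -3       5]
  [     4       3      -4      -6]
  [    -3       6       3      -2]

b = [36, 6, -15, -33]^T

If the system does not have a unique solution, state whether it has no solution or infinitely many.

Row-reduce the augmented matrix:
R1 ← R1 / (3).
R3 ← R3 − 4·R1.
R4 ← R4 + 3·R1.
R2 ← R2 / (4).
R1 ← R1 + 2·R2.
R3 ← R3 − 11·R2.
R3 ← R3 / (-15/4).
R1 ← R1 − 1/2·R3.
R2 ← R2 + 3/4·R3.
R4 ← R4 − 9·R3.
R4 ← R4 / (-313/5).
R1 ← R1 − 4/5·R4.
R2 ← R2 − 34/5·R4.
R3 ← R3 − 37/5·R4.
Reading off the reduced rows gives x_1 = 2, x_2 = -3, x_3 = -1, x_4 = 3.

x_1 = 2, x_2 = -3, x_3 = -1, x_4 = 3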